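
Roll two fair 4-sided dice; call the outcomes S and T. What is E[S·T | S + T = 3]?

2

Outcomes with S + T = 3: (1,2), (2,1), each with probability 1/16.
E[S·T | S + T = 3] = (2 + 2) / 2 = 2.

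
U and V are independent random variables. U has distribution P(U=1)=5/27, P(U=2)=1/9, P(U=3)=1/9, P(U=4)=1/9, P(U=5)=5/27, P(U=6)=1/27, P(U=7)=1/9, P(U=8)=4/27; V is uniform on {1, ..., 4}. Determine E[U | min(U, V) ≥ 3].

P(min(U, V) ≥ 3) = 19/54.
Summing U·P(x,y) over outcomes with min(U, V) ≥ 3 gives 35/18.
E[U | min(U, V) ≥ 3] = (35/18) / (19/54) = 105/19.

105/19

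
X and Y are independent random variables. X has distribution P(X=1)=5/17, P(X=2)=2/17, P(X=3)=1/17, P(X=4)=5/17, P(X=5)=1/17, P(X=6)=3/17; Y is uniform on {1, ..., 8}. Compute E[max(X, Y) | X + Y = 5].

49/13

P(X + Y = 5) = 13/136.
Summing max(X,Y)·P(x,y) over outcomes with X + Y = 5 gives 49/136.
E[max(X, Y) | X + Y = 5] = (49/136) / (13/136) = 49/13.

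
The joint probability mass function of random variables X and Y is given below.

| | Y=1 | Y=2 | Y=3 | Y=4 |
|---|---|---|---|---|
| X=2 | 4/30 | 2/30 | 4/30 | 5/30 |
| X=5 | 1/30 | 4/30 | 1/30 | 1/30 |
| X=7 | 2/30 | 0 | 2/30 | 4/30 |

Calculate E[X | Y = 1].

27/7

P(Y = 1) = 7/30.
Σ X·P over the event = 2·(4/30) + 5·(1/30) + 7·(2/30) = 9/10.
E[X | Y = 1] = (9/10) / (7/30) = 27/7.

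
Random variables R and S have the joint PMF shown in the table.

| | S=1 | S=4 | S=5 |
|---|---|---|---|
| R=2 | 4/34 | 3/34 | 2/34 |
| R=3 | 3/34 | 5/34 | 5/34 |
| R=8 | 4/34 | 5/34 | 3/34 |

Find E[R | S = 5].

43/10

P(S = 5) = 5/17.
Σ R·P over the event = 2·(2/34) + 3·(5/34) + 8·(3/34) = 43/34.
E[R | S = 5] = (43/34) / (5/17) = 43/10.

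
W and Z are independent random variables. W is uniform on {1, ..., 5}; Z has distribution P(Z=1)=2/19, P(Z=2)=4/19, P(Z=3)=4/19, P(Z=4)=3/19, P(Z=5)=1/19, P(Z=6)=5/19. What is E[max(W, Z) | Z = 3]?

P(Z = 3) = 4/19.
Summing max(W,Z)·P(x,y) over outcomes with Z = 3 gives 72/95.
E[max(W, Z) | Z = 3] = (72/95) / (4/19) = 18/5.

18/5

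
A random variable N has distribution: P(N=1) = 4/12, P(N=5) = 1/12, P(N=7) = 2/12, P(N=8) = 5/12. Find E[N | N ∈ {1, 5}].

9/5

P(N ∈ {1, 5}) = 5/12.
Σ over the event: 1·1/3 + 5·1/12 = 3/4.
E[N | N ∈ {1, 5}] = (3/4) / (5/12) = 9/5.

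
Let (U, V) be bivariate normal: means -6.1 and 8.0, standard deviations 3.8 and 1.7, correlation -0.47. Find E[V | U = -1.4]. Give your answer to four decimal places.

7.0118

For a bivariate normal, E[V | U=x] = μ_V + ρ·(σ_V/σ_U)·(x − μ_U).
E[V | U=-1.4] = 8.0 + (-0.47)·(1.7/3.8)·(-1.4 − (-6.1)) = 8.0 + (-0.21026)·(4.7) = 7.0118.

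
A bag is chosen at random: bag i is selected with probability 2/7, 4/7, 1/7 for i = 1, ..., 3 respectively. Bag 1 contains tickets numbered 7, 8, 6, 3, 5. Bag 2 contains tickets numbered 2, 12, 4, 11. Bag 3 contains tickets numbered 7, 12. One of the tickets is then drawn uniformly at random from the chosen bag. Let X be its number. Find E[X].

E[X | bag 1] = (7+8+6+3+5)/5 = 29/5.
E[X | bag 2] = (2+12+4+11)/4 = 29/4.
E[X | bag 3] = (7+12)/2 = 19/2.
By the law of total expectation,
E[X] = (2/7)·(29/5) + (4/7)·(29/4) + (1/7)·(19/2) = 501/70.

501/70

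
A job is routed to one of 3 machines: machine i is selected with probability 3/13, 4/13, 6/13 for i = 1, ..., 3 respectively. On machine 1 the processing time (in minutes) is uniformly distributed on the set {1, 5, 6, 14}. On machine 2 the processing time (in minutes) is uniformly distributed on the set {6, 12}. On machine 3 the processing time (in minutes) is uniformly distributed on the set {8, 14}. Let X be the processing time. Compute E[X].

E[X | machine 1] = (1+5+6+14)/4 = 13/2.
E[X | machine 2] = (6+12)/2 = 9.
E[X | machine 3] = (8+14)/2 = 11.
By the law of total expectation,
E[X] = (3/13)·(13/2) + (4/13)·(9) + (6/13)·(11) = 243/26.

243/26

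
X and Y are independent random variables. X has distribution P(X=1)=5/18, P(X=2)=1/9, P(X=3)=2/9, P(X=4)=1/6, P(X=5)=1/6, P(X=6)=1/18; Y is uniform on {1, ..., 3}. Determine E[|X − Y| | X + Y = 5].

P(X + Y = 5) = 1/6.
Summing |X−Y|·P(x,y) over outcomes with X + Y = 5 gives 5/18.
E[|X − Y| | X + Y = 5] = (5/18) / (1/6) = 5/3.

5/3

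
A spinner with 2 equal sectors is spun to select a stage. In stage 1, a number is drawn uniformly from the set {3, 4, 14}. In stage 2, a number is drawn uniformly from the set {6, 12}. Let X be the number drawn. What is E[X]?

E[X | stage 1] = (3+4+14)/3 = 7.
E[X | stage 2] = (6+12)/2 = 9.
E[X] = (1/2)·(7) + (1/2)·(9) = 8.

8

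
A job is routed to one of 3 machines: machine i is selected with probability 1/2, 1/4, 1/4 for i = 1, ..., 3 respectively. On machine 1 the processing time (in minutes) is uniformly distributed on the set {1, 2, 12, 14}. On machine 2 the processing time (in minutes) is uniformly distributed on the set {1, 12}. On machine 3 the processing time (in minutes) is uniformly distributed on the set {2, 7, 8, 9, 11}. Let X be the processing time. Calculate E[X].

E[X | machine 1] = (1+2+12+14)/4 = 29/4.
E[X | machine 2] = (1+12)/2 = 13/2.
E[X | machine 3] = (2+7+8+9+11)/5 = 37/5.
By the law of total expectation,
E[X] = (1/2)·(29/4) + (1/4)·(13/2) + (1/4)·(37/5) = 71/10.

71/10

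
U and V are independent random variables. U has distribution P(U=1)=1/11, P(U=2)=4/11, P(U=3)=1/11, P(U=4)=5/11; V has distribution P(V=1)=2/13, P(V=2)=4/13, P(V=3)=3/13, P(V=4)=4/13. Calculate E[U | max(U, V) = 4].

308/89

P(max(U, V) = 4) = 89/143.
Summing U·P(x,y) over outcomes with max(U, V) = 4 gives 28/13.
E[U | max(U, V) = 4] = (28/13) / (89/143) = 308/89.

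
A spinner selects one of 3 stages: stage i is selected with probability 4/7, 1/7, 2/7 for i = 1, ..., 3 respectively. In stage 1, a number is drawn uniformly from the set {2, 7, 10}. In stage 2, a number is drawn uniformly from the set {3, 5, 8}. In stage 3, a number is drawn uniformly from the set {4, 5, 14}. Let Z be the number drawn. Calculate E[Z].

46/7

E[Z | stage 1] = (2+7+10)/3 = 19/3.
E[Z | stage 2] = (3+5+8)/3 = 16/3.
E[Z | stage 3] = (4+5+14)/3 = 23/3.
E[Z] = (4/7)·(19/3) + (1/7)·(16/3) + (2/7)·(23/3) = 46/7.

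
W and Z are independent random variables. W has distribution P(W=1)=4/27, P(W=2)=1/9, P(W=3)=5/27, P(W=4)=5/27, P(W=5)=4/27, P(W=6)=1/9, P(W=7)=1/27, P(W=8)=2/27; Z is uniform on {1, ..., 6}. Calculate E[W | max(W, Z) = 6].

P(max(W, Z) = 6) = 13/54.
Summing W·P(x,y) over outcomes with max(W, Z) = 6 gives 173/162.
E[W | max(W, Z) = 6] = (173/162) / (13/54) = 173/39.

173/39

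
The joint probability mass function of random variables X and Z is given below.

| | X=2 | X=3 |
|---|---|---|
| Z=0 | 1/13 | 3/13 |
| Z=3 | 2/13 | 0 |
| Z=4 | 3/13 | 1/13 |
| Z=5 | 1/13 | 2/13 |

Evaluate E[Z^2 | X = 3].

P(X = 3) = 6/13.
Σ Z^2·P over the event = 0·(3/13) + 16·(1/13) + 25·(2/13) = 66/13.
E[Z^2 | X = 3] = (66/13) / (6/13) = 11.

11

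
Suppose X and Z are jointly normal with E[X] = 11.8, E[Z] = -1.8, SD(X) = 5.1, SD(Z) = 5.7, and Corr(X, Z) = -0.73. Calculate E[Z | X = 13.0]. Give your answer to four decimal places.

The regression of Z on X has slope ρ·σ_Z/σ_X and passes through (μ_X, μ_Z).
E[Z | X=13.0] = -1.8 + (-0.73)·(5.7/5.1)·(13.0 − (11.8)) = -1.8 + (-0.81588)·(1.2) = -2.7791.

-2.7791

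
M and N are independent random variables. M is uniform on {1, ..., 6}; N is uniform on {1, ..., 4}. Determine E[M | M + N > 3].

P(M + N > 3) = 7/8.
Summing M·P(x,y) over outcomes with M + N > 3 gives 10/3.
E[M | M + N > 3] = (10/3) / (7/8) = 80/21.

80/21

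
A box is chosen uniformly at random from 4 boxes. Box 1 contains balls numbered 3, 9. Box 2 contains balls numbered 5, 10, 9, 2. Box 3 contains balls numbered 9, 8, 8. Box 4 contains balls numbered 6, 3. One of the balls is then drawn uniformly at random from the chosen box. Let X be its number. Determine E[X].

19/3

E[X | box 1] = (3+9)/2 = 6.
E[X | box 2] = (5+10+9+2)/4 = 13/2.
E[X | box 3] = (9+8+8)/3 = 25/3.
E[X | box 4] = (6+3)/2 = 9/2.
By the law of total expectation,
E[X] = (1/4)·(6) + (1/4)·(13/2) + (1/4)·(25/3) + (1/4)·(9/2) = 19/3.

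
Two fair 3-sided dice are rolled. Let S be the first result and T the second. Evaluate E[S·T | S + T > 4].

7

Outcomes with S + T > 4: (2,3), (3,2), (3,3), each with probability 1/9.
E[S·T | S + T > 4] = (6 + 6 + 9) / 3 = 7.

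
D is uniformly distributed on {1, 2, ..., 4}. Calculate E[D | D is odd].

2

Given D is odd, D is equally likely to be any of {1, 3}.
E[D | D is odd] = (1 + 3) / 2 = 2.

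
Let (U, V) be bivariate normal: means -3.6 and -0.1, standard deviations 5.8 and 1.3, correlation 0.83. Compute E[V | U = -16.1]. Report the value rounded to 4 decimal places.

E[V | U=x] = μ_V + ρ(σ_V/σ_U)(x − μ_U) for jointly normal variables.
E[V | U=-16.1] = -0.1 + (0.83)·(1.3/5.8)·(-16.1 − (-3.6)) = -0.1 + (0.18603)·(-12.5) = -2.4254.

-2.4254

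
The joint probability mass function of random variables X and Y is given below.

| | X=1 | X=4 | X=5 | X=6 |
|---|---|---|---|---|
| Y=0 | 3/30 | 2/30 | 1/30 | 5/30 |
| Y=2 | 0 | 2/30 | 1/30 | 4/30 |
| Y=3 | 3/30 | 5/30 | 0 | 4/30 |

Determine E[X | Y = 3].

47/12

P(Y = 3) = 2/5.
Summing X·P(X=x,Y=y) over the conditioning event gives 47/30.
E[X | Y = 3] = (47/30) / (2/5) = 47/12.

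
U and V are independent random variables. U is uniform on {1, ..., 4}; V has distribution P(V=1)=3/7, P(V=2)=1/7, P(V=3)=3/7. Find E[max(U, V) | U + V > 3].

P(U + V > 3) = 3/4.
Summing max(U,V)·P(x,y) over outcomes with U + V > 3 gives 69/28.
E[max(U, V) | U + V > 3] = (69/28) / (3/4) = 23/7.

23/7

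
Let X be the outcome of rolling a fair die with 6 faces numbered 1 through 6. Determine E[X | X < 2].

Given X < 2, X is equally likely to be any of {1}.
E[X | X < 2] = (1) / 1 = 1.

1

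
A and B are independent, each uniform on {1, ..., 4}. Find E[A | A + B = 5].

5/2

Outcomes with A + B = 5: (1,4), (2,3), (3,2), (4,1), each with probability 1/16.
E[A | A + B = 5] = (1 + 2 + 3 + 4) / 4 = 5/2.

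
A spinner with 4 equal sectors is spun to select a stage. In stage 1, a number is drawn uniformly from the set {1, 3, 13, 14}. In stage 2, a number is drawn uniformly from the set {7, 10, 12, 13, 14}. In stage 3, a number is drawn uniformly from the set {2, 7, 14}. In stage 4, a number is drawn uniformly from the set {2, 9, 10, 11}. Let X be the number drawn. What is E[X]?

E[X | stage 1] = (1+3+13+14)/4 = 31/4.
E[X | stage 2] = (7+10+12+13+14)/5 = 56/5.
E[X | stage 3] = (2+7+14)/3 = 23/3.
E[X | stage 4] = (2+9+10+11)/4 = 8.
By the law of total expectation,
E[X] = (1/4)·(31/4) + (1/4)·(56/5) + (1/4)·(23/3) + (1/4)·(8) = 2077/240.

2077/240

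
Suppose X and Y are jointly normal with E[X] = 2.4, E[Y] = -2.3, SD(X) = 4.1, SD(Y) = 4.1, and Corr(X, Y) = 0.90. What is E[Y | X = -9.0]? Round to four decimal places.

-12.5600

The regression of Y on X has slope ρ·σ_Y/σ_X and passes through (μ_X, μ_Y).
E[Y | X=-9.0] = -2.3 + (0.90)·(4.1/4.1)·(-9.0 − (2.4)) = -2.3 + (0.9)·(-11.4) = -12.5600.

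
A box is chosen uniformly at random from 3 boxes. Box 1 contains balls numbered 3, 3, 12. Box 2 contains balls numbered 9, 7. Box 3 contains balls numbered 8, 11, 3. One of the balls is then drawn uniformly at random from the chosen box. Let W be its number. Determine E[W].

64/9

E[W | box 1] = (3+3+12)/3 = 6.
E[W | box 2] = (9+7)/2 = 8.
E[W | box 3] = (8+11+3)/3 = 22/3.
By the law of total expectation,
E[W] = (1/3)·(6) + (1/3)·(8) + (1/3)·(22/3) = 64/9.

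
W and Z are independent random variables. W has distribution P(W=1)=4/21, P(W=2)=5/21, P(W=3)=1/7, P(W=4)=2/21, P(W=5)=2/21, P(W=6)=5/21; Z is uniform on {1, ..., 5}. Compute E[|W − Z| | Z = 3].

P(Z = 3) = 1/5.
Summing |W−Z|·P(x,y) over outcomes with Z = 3 gives 34/105.
E[|W − Z| | Z = 3] = (34/105) / (1/5) = 34/21.

34/21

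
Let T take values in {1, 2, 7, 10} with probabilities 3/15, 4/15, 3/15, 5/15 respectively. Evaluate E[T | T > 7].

P(T > 7) = 1/3.
Σ over the event: 10·1/3 = 10/3.
E[T | T > 7] = (10/3) / (1/3) = 10.

10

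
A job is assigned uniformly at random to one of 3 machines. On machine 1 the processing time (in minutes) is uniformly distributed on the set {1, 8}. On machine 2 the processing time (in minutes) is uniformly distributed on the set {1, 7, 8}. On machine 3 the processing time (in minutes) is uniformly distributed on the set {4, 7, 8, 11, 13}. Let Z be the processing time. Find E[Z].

553/90

E[Z | machine 1] = (1+8)/2 = 9/2.
E[Z | machine 2] = (1+7+8)/3 = 16/3.
E[Z | machine 3] = (4+7+8+11+13)/5 = 43/5.
By the law of total expectation,
E[Z] = (1/3)·(9/2) + (1/3)·(16/3) + (1/3)·(43/5) = 553/90.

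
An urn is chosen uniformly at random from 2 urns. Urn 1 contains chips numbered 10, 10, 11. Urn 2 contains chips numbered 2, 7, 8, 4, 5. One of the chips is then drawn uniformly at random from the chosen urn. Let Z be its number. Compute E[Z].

233/30

E[Z | urn 1] = (10+10+11)/3 = 31/3.
E[Z | urn 2] = (2+7+8+4+5)/5 = 26/5.
By the law of total expectation,
E[Z] = (1/2)·(31/3) + (1/2)·(26/5) = 233/30.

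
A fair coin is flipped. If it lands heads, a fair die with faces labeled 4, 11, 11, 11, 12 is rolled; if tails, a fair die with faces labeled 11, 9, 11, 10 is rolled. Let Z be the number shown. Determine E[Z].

E[Z | heads] = (4+11+11+11+12)/5 = 49/5.
E[Z | tails] = (11+9+11+10)/4 = 41/4.
By the law of total expectation,
E[Z] = (1/2)·(49/5) + (1/2)·(41/4) = 401/40.

401/40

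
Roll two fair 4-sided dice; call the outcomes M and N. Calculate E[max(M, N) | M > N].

Outcomes with M > N: (2,1), (3,1), (3,2), (4,1), (4,2), (4,3), each with probability 1/16.
E[max(M, N) | M > N] = (2 + 3 + 3 + 4 + 4 + 4) / 6 = 10/3.

10/3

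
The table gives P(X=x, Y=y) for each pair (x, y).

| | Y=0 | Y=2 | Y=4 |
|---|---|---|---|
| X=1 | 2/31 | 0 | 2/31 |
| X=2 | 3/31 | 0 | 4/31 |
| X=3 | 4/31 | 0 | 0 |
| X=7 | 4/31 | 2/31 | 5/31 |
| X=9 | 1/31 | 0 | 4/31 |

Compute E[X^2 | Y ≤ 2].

425/16

P(Y ≤ 2) = 16/31.
Σ X^2·P over the event = 1·(2/31) + 4·(3/31) + 9·(4/31) + 49·(4/31) + 49·(2/31) + 81·(1/31) = 425/31.
E[X^2 | Y ≤ 2] = (425/31) / (16/31) = 425/16.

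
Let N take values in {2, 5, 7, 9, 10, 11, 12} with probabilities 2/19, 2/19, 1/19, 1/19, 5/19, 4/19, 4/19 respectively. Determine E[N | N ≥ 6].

P(N ≥ 6) = 15/19.
Σ over the event: 7·1/19 + 9·1/19 + 10·5/19 + 11·4/19 + 12·4/19 = 158/19.
E[N | N ≥ 6] = (158/19) / (15/19) = 158/15.

158/15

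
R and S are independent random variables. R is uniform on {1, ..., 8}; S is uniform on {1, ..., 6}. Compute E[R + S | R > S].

P(R > S) = 9/16.
Summing (R+S)·P(x,y) over outcomes with R > S gives 79/16.
E[R + S | R > S] = (79/16) / (9/16) = 79/9.

79/9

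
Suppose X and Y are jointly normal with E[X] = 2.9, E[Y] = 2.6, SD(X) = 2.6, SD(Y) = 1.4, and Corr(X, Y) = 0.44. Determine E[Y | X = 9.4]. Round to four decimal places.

4.1400

The regression of Y on X has slope ρ·σ_Y/σ_X and passes through (μ_X, μ_Y).
E[Y | X=9.4] = 2.6 + (0.44)·(1.4/2.6)·(9.4 − (2.9)) = 2.6 + (0.23692)·(6.5) = 4.1400.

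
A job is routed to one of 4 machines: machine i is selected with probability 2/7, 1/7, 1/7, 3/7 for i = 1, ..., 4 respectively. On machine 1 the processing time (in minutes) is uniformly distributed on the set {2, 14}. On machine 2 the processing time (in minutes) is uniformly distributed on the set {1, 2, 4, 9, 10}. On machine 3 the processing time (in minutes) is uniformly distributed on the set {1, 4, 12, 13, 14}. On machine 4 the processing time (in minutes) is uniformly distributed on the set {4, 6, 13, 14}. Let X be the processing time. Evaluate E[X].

33/4

E[X | machine 1] = (2+14)/2 = 8.
E[X | machine 2] = (1+2+4+9+10)/5 = 26/5.
E[X | machine 3] = (1+4+12+13+14)/5 = 44/5.
E[X | machine 4] = (4+6+13+14)/4 = 37/4.
E[X] = (2/7)·(8) + (1/7)·(26/5) + (1/7)·(44/5) + (3/7)·(37/4) = 33/4.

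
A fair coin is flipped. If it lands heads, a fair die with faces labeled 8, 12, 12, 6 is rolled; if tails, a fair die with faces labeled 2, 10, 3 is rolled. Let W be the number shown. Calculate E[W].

29/4

E[W | heads] = (8+12+12+6)/4 = 19/2.
E[W | tails] = (2+10+3)/3 = 5.
E[W] = (1/2)·(19/2) + (1/2)·(5) = 29/4.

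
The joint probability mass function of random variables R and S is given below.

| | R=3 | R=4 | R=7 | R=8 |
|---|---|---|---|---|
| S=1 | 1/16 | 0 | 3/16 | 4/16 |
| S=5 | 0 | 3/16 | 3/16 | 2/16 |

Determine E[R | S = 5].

P(S = 5) = 1/2.
Summing R·P(R=x,S=y) over the conditioning event gives 49/16.
E[R | S = 5] = (49/16) / (1/2) = 49/8.

49/8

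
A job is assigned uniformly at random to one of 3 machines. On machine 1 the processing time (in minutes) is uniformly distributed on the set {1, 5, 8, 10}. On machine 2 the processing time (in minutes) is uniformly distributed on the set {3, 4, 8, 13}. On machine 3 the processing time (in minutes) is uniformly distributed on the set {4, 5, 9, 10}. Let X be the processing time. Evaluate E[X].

20/3

E[X | machine 1] = (1+5+8+10)/4 = 6.
E[X | machine 2] = (3+4+8+13)/4 = 7.
E[X | machine 3] = (4+5+9+10)/4 = 7.
E[X] = (1/3)·(6) + (1/3)·(7) + (1/3)·(7) = 20/3.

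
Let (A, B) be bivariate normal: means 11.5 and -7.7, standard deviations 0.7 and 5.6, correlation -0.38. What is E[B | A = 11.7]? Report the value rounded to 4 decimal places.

The regression of B on A has slope ρ·σ_B/σ_A and passes through (μ_A, μ_B).
E[B | A=11.7] = -7.7 + (-0.38)·(5.6/0.7)·(11.7 − (11.5)) = -7.7 + (-3.04)·(0.2) = -8.3080.

-8.3080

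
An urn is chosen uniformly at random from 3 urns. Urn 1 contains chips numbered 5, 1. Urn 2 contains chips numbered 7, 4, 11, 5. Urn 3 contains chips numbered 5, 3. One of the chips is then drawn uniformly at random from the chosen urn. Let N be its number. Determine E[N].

E[N | urn 1] = (5+1)/2 = 3.
E[N | urn 2] = (7+4+11+5)/4 = 27/4.
E[N | urn 3] = (5+3)/2 = 4.
By the law of total expectation,
E[N] = (1/3)·(3) + (1/3)·(27/4) + (1/3)·(4) = 55/12.

55/12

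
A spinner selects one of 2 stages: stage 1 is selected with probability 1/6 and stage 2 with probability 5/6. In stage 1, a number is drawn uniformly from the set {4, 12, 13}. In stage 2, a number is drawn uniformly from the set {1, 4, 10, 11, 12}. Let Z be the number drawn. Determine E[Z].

E[Z | stage 1] = (4+12+13)/3 = 29/3.
E[Z | stage 2] = (1+4+10+11+12)/5 = 38/5.
By the law of total expectation,
E[Z] = (1/6)·(29/3) + (5/6)·(38/5) = 143/18.

143/18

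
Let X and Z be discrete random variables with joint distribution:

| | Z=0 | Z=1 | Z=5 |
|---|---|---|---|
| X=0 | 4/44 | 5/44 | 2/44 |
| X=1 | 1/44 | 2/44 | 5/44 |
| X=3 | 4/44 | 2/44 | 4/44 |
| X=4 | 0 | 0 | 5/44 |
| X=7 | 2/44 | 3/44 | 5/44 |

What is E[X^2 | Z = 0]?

P(Z = 0) = 1/4.
Summing X^2·P(X=x,Z=y) over the conditioning event gives 135/44.
E[X^2 | Z = 0] = (135/44) / (1/4) = 135/11.

135/11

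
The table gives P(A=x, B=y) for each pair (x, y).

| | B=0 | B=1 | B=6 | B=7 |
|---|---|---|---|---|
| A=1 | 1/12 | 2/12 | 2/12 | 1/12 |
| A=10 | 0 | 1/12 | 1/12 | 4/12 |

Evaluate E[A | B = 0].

1

P(B = 0) = 1/12.
Σ A·P over the event = 1·(1/12) = 1/12.
E[A | B = 0] = (1/12) / (1/12) = 1.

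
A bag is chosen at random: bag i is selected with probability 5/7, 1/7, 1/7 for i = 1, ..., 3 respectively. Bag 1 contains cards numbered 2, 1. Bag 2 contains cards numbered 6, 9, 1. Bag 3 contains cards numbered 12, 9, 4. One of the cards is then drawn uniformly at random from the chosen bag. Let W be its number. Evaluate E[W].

E[W | bag 1] = (2+1)/2 = 3/2.
E[W | bag 2] = (6+9+1)/3 = 16/3.
E[W | bag 3] = (12+9+4)/3 = 25/3.
By the law of total expectation,
E[W] = (5/7)·(3/2) + (1/7)·(16/3) + (1/7)·(25/3) = 127/42.

127/42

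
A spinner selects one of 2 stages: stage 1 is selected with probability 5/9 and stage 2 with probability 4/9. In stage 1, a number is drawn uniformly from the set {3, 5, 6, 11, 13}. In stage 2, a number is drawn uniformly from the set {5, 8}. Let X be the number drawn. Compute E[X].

64/9

E[X | stage 1] = (3+5+6+11+13)/5 = 38/5.
E[X | stage 2] = (5+8)/2 = 13/2.
By the law of total expectation,
E[X] = (5/9)·(38/5) + (4/9)·(13/2) = 64/9.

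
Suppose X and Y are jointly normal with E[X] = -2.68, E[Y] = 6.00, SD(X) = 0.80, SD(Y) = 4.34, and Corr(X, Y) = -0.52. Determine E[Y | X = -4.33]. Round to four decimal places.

E[Y | X=x] = μ_Y + ρ(σ_Y/σ_X)(x − μ_X) for jointly normal variables.
E[Y | X=-4.33] = 6.00 + (-0.52)·(4.34/0.80)·(-4.33 − (-2.68)) = 6.00 + (-2.821)·(-1.65) = 10.6547.

10.6547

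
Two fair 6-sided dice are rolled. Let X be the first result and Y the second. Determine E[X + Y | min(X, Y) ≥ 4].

10

Outcomes with min(X, Y) ≥ 4: (4,4), (4,5), (4,6), (5,4), (5,5), (5,6), (6,4), (6,5), (6,6), each with probability 1/36.
E[X + Y | min(X, Y) ≥ 4] = (8 + 9 + 10 + 9 + 10 + 11 + 10 + 11 + 12) / 9 = 10.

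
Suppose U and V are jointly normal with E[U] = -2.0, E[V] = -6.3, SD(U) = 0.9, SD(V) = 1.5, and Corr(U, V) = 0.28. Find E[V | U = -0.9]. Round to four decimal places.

E[V | U=x] = μ_V + ρ(σ_V/σ_U)(x − μ_U) for jointly normal variables.
E[V | U=-0.9] = -6.3 + (0.28)·(1.5/0.9)·(-0.9 − (-2.0)) = -6.3 + (0.46667)·(1.1) = -5.7867.

-5.7867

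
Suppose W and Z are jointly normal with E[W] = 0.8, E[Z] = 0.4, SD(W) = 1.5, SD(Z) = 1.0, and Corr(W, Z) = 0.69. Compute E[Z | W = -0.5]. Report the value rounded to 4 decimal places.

-0.1980

The regression of Z on W has slope ρ·σ_Z/σ_W and passes through (μ_W, μ_Z).
E[Z | W=-0.5] = 0.4 + (0.69)·(1.0/1.5)·(-0.5 − (0.8)) = 0.4 + (0.46)·(-1.3) = -0.1980.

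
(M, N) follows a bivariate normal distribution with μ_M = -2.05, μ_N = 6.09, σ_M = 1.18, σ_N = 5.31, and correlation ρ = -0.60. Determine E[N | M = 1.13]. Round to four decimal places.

For a bivariate normal, E[N | M=x] = μ_N + ρ·(σ_N/σ_M)·(x − μ_M).
E[N | M=1.13] = 6.09 + (-0.60)·(5.31/1.18)·(1.13 − (-2.05)) = 6.09 + (-2.7)·(3.18) = -2.4960.

-2.4960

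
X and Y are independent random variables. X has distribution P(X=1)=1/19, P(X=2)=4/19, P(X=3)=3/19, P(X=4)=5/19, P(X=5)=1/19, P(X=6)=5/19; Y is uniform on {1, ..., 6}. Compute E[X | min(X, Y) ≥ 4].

P(min(X, Y) ≥ 4) = 11/38.
Summing X·P(x,y) over outcomes with min(X, Y) ≥ 4 gives 55/38.
E[X | min(X, Y) ≥ 4] = (55/38) / (11/38) = 5.

5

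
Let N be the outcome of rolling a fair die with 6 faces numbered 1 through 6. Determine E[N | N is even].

Given N is even, N is equally likely to be any of {2, 4, 6}.
E[N | N is even] = (2 + 4 + 6) / 3 = 4.

4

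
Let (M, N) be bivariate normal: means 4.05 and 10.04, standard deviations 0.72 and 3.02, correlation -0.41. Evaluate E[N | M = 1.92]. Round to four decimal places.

13.7030

E[N | M=x] = μ_N + ρ(σ_N/σ_M)(x − μ_M) for jointly normal variables.
E[N | M=1.92] = 10.04 + (-0.41)·(3.02/0.72)·(1.92 − (4.05)) = 10.04 + (-1.7197)·(-2.13) = 13.7030.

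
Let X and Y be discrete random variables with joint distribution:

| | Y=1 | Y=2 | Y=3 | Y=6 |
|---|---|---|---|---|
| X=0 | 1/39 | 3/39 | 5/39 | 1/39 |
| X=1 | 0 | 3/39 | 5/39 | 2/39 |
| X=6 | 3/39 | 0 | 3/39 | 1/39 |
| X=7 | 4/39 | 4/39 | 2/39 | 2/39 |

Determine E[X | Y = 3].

P(Y = 3) = 5/13.
Summing X·P(X=x,Y=y) over the conditioning event gives 37/39.
E[X | Y = 3] = (37/39) / (5/13) = 37/15.

37/15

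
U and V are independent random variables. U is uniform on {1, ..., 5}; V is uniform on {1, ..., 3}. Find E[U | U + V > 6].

Outcomes with U + V > 6: (4,3), (5,2), (5,3), each with probability 1/15.
E[U | U + V > 6] = (4 + 5 + 5) / 3 = 14/3.

14/3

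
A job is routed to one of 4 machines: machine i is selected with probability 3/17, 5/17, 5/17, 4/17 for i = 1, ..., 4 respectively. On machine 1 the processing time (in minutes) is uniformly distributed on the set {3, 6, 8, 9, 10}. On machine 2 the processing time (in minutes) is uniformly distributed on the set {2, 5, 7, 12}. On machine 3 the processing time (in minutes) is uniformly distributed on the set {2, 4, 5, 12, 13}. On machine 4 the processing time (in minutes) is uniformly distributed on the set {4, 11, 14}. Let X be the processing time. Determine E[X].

3863/510

E[X | machine 1] = (3+6+8+9+10)/5 = 36/5.
E[X | machine 2] = (2+5+7+12)/4 = 13/2.
E[X | machine 3] = (2+4+5+12+13)/5 = 36/5.
E[X | machine 4] = (4+11+14)/3 = 29/3.
By the law of total expectation,
E[X] = (3/17)·(36/5) + (5/17)·(13/2) + (5/17)·(36/5) + (4/17)·(29/3) = 3863/510.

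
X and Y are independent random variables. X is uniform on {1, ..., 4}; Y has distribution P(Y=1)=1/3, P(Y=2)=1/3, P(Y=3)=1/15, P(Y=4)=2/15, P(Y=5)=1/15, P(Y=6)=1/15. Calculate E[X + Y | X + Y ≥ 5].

P(X + Y ≥ 5) = 17/30.
Summing (X+Y)·P(x,y) over outcomes with X + Y ≥ 5 gives 107/30.
E[X + Y | X + Y ≥ 5] = (107/30) / (17/30) = 107/17.

107/17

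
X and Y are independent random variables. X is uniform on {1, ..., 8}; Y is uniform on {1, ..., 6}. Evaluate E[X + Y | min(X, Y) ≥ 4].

P(min(X, Y) ≥ 4) = 5/16.
Summing (X+Y)·P(x,y) over outcomes with min(X, Y) ≥ 4 gives 55/16.
E[X + Y | min(X, Y) ≥ 4] = (55/16) / (5/16) = 11.

11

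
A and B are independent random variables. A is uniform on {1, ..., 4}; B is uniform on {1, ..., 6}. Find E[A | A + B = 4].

P(A + B = 4) = 1/8.
Summing A·P(x,y) over outcomes with A + B = 4 gives 1/4.
E[A | A + B = 4] = (1/4) / (1/8) = 2.

2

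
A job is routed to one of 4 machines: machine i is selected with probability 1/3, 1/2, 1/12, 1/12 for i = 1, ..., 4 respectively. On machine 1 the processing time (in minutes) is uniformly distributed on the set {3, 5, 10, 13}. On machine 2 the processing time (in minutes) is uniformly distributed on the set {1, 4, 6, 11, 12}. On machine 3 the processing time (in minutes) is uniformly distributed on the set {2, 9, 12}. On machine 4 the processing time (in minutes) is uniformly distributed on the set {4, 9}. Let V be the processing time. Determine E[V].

2579/360

E[V | machine 1] = (3+5+10+13)/4 = 31/4.
E[V | machine 2] = (1+4+6+11+12)/5 = 34/5.
E[V | machine 3] = (2+9+12)/3 = 23/3.
E[V | machine 4] = (4+9)/2 = 13/2.
E[V] = (1/3)·(31/4) + (1/2)·(34/5) + (1/12)·(23/3) + (1/12)·(13/2) = 2579/360.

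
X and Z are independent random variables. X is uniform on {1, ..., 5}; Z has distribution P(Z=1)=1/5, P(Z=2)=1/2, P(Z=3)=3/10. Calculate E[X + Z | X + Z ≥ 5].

P(X + Z ≥ 5) = 31/50.
Summing (X+Z)·P(x,y) over outcomes with X + Z ≥ 5 gives 19/5.
E[X + Z | X + Z ≥ 5] = (19/5) / (31/50) = 190/31.

190/31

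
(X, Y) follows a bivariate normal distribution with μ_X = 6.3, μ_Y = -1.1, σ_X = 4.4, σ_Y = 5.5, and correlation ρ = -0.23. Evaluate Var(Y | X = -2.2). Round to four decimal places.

28.6498

For a bivariate normal, Var(Y | X=x) = σ_Y²(1 − ρ²).
Var(Y | X=-2.2) = (5.5)²·(1 − (-0.23)²) = 30.25·0.9471 = 28.6498.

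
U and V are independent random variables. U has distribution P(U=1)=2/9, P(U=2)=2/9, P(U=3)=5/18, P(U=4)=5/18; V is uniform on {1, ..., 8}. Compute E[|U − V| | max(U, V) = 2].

2/3

P(max(U, V) = 2) = 1/12.
Summing |U−V|·P(x,y) over outcomes with max(U, V) = 2 gives 1/18.
E[|U − V| | max(U, V) = 2] = (1/18) / (1/12) = 2/3.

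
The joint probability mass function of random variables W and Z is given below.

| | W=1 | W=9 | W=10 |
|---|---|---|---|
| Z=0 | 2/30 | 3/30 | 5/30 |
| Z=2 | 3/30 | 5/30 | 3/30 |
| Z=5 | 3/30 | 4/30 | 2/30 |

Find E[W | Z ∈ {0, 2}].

P(Z ∈ {0, 2}) = 7/10.
Σ W·P over the event = 1·(2/30) + 1·(3/30) + 9·(3/30) + 9·(5/30) + 10·(5/30) + 10·(3/30) = 157/30.
E[W | Z ∈ {0, 2}] = (157/30) / (7/10) = 157/21.

157/21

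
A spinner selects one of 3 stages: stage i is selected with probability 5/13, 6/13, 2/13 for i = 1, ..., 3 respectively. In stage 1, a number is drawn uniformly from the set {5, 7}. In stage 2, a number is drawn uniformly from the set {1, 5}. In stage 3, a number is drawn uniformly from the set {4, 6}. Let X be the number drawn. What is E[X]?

E[X | stage 1] = (5+7)/2 = 6.
E[X | stage 2] = (1+5)/2 = 3.
E[X | stage 3] = (4+6)/2 = 5.
E[X] = (5/13)·(6) + (6/13)·(3) + (2/13)·(5) = 58/13.

58/13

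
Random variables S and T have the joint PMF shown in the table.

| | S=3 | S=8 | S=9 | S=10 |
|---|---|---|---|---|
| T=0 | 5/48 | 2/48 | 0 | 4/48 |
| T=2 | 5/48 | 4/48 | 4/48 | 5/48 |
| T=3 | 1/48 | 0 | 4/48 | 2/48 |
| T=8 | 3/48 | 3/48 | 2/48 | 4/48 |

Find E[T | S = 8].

32/9

P(S = 8) = 3/16.
Σ T·P over the event = 0·(2/48) + 2·(4/48) + 8·(3/48) = 2/3.
E[T | S = 8] = (2/3) / (3/16) = 32/9.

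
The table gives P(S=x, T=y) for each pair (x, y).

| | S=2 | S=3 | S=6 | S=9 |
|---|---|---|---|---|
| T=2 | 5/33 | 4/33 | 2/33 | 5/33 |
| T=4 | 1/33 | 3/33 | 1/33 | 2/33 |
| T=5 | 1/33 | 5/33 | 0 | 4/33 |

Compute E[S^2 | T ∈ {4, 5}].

P(T ∈ {4, 5}) = 17/33.
Σ S^2·P over the event = 4·(1/33) + 4·(1/33) + 9·(3/33) + 9·(5/33) + 36·(1/33) + 81·(2/33) + 81·(4/33) = 602/33.
E[S^2 | T ∈ {4, 5}] = (602/33) / (17/33) = 602/17.

602/17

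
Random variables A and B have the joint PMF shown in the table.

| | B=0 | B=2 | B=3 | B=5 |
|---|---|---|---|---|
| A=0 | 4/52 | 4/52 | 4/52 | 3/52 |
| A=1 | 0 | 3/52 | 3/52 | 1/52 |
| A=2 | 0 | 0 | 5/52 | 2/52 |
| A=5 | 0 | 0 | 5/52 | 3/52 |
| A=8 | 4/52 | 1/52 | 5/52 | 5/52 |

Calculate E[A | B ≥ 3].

P(B ≥ 3) = 9/13.
Summing A·P(A=x,B=y) over the conditioning event gives 69/26.
E[A | B ≥ 3] = (69/26) / (9/13) = 23/6.

23/6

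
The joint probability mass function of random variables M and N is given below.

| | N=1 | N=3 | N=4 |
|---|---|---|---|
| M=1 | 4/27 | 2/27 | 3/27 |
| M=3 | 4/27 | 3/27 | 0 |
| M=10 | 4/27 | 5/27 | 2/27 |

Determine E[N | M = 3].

P(M = 3) = 7/27.
Σ N·P over the event = 1·(4/27) + 3·(3/27) = 13/27.
E[N | M = 3] = (13/27) / (7/27) = 13/7.

13/7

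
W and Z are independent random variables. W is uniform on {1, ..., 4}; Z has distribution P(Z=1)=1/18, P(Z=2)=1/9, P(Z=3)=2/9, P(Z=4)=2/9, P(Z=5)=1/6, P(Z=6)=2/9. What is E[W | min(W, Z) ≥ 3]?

7/2

P(min(W, Z) ≥ 3) = 5/12.
Summing W·P(x,y) over outcomes with min(W, Z) ≥ 3 gives 35/24.
E[W | min(W, Z) ≥ 3] = (35/24) / (5/12) = 7/2.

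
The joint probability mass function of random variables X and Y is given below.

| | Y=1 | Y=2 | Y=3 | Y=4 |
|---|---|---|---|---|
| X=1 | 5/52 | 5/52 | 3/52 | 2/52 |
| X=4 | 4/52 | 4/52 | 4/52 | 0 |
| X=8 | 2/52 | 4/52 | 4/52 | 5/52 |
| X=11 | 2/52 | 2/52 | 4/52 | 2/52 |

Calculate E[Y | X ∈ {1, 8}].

P(X ∈ {1, 8}) = 15/26.
Σ Y·P over the event = 1·(5/52) + 2·(5/52) + 3·(3/52) + 4·(2/52) + 1·(2/52) + 2·(4/52) + 3·(4/52) + 4·(5/52) = 37/26.
E[Y | X ∈ {1, 8}] = (37/26) / (15/26) = 37/15.

37/15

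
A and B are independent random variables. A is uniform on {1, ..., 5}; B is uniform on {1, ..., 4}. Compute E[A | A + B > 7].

14/3

Outcomes with A + B > 7: (4,4), (5,3), (5,4), each with probability 1/20.
E[A | A + B > 7] = (4 + 5 + 5) / 3 = 14/3.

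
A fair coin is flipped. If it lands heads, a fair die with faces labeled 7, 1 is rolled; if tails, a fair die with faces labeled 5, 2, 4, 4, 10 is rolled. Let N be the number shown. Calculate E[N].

9/2

E[N | heads] = (7+1)/2 = 4.
E[N | tails] = (5+2+4+4+10)/5 = 5.
E[N] = (1/2)·(4) + (1/2)·(5) = 9/2.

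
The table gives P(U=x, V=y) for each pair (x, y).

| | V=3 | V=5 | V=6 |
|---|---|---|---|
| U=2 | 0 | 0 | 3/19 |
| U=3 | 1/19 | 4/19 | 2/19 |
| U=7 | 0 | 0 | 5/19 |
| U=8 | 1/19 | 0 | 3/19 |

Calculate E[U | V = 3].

P(V = 3) = 2/19.
Σ U·P over the event = 3·(1/19) + 8·(1/19) = 11/19.
E[U | V = 3] = (11/19) / (2/19) = 11/2.

11/2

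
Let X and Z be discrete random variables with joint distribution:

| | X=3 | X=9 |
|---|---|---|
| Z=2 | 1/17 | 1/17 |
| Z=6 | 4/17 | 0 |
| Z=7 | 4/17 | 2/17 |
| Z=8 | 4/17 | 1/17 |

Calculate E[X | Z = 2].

6

P(Z = 2) = 2/17.
Σ X·P over the event = 3·(1/17) + 9·(1/17) = 12/17.
E[X | Z = 2] = (12/17) / (2/17) = 6.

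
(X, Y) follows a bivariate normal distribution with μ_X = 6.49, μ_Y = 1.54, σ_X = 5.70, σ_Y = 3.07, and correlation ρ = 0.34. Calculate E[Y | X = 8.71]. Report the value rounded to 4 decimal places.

The regression of Y on X has slope ρ·σ_Y/σ_X and passes through (μ_X, μ_Y).
E[Y | X=8.71] = 1.54 + (0.34)·(3.07/5.70)·(8.71 − (6.49)) = 1.54 + (0.18312)·(2.22) = 1.9465.

1.9465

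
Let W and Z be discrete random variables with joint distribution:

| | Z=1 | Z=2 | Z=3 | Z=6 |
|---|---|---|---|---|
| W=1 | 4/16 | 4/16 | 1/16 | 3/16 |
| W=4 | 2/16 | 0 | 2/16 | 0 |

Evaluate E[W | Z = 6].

1

P(Z = 6) = 3/16.
Summing W·P(W=x,Z=y) over the conditioning event gives 3/16.
E[W | Z = 6] = (3/16) / (3/16) = 1.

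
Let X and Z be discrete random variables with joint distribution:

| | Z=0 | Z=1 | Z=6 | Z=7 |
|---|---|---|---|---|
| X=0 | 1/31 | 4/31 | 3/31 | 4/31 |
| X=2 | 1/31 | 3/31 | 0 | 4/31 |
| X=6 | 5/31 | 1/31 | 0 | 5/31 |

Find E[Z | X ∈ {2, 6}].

67/19

P(X ∈ {2, 6}) = 19/31.
Σ Z·P over the event = 0·(1/31) + 1·(3/31) + 7·(4/31) + 0·(5/31) + 1·(1/31) + 7·(5/31) = 67/31.
E[Z | X ∈ {2, 6}] = (67/31) / (19/31) = 67/19.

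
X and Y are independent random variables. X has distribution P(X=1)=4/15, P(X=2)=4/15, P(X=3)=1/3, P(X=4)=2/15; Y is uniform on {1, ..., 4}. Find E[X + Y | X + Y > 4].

206/35

P(X + Y > 4) = 7/12.
Summing (X+Y)·P(x,y) over outcomes with X + Y > 4 gives 103/30.
E[X + Y | X + Y > 4] = (103/30) / (7/12) = 206/35.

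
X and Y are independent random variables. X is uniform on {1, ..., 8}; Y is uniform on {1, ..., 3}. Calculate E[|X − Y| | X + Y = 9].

5

Outcomes with X + Y = 9: (6,3), (7,2), (8,1), each with probability 1/24.
E[|X − Y| | X + Y = 9] = (3 + 5 + 7) / 3 = 5.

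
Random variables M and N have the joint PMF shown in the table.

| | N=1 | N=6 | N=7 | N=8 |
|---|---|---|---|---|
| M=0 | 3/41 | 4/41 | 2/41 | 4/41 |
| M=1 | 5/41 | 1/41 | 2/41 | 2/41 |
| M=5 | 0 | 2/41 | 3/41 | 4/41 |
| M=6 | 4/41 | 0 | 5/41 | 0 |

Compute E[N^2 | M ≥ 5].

362/9

P(M ≥ 5) = 18/41.
Σ N^2·P over the event = 36·(2/41) + 49·(3/41) + 64·(4/41) + 1·(4/41) + 49·(5/41) = 724/41.
E[N^2 | M ≥ 5] = (724/41) / (18/41) = 362/9.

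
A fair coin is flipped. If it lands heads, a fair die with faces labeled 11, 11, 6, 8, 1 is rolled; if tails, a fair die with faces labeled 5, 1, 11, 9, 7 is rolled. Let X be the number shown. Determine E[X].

7

E[X | heads] = (11+11+6+8+1)/5 = 37/5.
E[X | tails] = (5+1+11+9+7)/5 = 33/5.
E[X] = (1/2)·(37/5) + (1/2)·(33/5) = 7.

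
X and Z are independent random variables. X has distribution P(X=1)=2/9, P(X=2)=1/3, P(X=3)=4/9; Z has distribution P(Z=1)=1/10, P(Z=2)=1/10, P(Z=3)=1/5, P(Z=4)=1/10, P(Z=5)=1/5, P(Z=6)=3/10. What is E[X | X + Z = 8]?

P(X + Z = 8) = 17/90.
Summing X·P(x,y) over outcomes with X + Z = 8 gives 7/15.
E[X | X + Z = 8] = (7/15) / (17/90) = 42/17.

42/17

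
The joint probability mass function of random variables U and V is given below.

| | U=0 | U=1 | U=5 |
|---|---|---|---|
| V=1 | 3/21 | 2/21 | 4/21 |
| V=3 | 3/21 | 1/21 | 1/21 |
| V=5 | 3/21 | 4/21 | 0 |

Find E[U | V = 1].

22/9

P(V = 1) = 3/7.
Σ U·P over the event = 0·(3/21) + 1·(2/21) + 5·(4/21) = 22/21.
E[U | V = 1] = (22/21) / (3/7) = 22/9.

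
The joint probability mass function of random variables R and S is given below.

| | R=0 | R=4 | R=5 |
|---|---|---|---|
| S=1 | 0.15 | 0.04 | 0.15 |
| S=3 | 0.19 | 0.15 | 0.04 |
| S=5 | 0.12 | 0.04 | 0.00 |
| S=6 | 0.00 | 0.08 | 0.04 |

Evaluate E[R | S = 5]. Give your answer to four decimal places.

1.0000

P(S = 5) = 0.16.
Σ R·P over the event = 0·(0.12) + 4·(0.04) = 0.16.
E[R | S = 5] = (0.16) / (0.16) = 1.0000.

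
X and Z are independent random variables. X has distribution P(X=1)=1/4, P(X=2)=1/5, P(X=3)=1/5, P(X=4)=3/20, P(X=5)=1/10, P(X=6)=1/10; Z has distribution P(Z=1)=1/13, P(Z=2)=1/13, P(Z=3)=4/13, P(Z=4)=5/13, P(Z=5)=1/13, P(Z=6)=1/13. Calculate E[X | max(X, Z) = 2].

21/13

P(max(X, Z) = 2) = 1/20.
Summing X·P(x,y) over outcomes with max(X, Z) = 2 gives 21/260.
E[X | max(X, Z) = 2] = (21/260) / (1/20) = 21/13.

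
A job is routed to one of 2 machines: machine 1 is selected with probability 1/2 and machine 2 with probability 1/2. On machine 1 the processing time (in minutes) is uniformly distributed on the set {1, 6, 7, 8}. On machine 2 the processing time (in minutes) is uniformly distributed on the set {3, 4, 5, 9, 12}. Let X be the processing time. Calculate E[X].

E[X | machine 1] = (1+6+7+8)/4 = 11/2.
E[X | machine 2] = (3+4+5+9+12)/5 = 33/5.
E[X] = (1/2)·(11/2) + (1/2)·(33/5) = 121/20.

121/20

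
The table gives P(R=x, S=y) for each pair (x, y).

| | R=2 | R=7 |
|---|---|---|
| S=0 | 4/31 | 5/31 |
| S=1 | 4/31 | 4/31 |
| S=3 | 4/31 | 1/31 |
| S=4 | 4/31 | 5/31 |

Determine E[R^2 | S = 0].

29

P(S = 0) = 9/31.
Σ R^2·P over the event = 4·(4/31) + 49·(5/31) = 261/31.
E[R^2 | S = 0] = (261/31) / (9/31) = 29.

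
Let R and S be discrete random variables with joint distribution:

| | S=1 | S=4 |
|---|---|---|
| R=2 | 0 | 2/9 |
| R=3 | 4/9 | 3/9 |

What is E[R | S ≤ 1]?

3

P(S ≤ 1) = 4/9.
Σ R·P over the event = 3·(4/9) = 4/3.
E[R | S ≤ 1] = (4/3) / (4/9) = 3.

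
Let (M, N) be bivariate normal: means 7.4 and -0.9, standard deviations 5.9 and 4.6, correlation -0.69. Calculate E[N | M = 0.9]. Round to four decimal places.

For a bivariate normal, E[N | M=x] = μ_N + ρ·(σ_N/σ_M)·(x − μ_M).
E[N | M=0.9] = -0.9 + (-0.69)·(4.6/5.9)·(0.9 − (7.4)) = -0.9 + (-0.53797)·(-6.5) = 2.5968.

2.5968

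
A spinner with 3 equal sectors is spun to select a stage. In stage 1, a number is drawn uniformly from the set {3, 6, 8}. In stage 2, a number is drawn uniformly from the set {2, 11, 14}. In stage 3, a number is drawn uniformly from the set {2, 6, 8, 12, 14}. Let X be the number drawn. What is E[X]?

346/45

E[X | stage 1] = (3+6+8)/3 = 17/3.
E[X | stage 2] = (2+11+14)/3 = 9.
E[X | stage 3] = (2+6+8+12+14)/5 = 42/5.
E[X] = (1/3)·(17/3) + (1/3)·(9) + (1/3)·(42/5) = 346/45.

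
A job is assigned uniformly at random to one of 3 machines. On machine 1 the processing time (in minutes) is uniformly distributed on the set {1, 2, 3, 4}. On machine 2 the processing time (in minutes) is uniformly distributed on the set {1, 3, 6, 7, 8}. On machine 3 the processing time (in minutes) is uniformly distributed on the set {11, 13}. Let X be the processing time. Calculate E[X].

E[X | machine 1] = (1+2+3+4)/4 = 5/2.
E[X | machine 2] = (1+3+6+7+8)/5 = 5.
E[X | machine 3] = (11+13)/2 = 12.
By the law of total expectation,
E[X] = (1/3)·(5/2) + (1/3)·(5) + (1/3)·(12) = 13/2.

13/2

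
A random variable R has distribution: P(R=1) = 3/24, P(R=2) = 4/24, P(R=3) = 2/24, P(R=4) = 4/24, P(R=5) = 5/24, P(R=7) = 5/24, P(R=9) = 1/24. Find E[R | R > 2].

91/17

P(R > 2) = 17/24.
Σ over the event: 3·1/12 + 4·1/6 + 5·5/24 + 7·5/24 + 9·1/24 = 91/24.
E[R | R > 2] = (91/24) / (17/24) = 91/17.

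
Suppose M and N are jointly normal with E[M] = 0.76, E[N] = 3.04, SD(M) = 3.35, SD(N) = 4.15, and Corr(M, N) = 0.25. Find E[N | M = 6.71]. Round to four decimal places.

4.8827

E[N | M=x] = μ_N + ρ(σ_N/σ_M)(x − μ_M) for jointly normal variables.
E[N | M=6.71] = 3.04 + (0.25)·(4.15/3.35)·(6.71 − (0.76)) = 3.04 + (0.3097)·(5.95) = 4.8827.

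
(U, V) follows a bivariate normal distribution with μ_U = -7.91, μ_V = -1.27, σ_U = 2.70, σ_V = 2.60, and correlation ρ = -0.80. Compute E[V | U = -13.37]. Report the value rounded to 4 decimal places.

2.9362

E[V | U=x] = μ_V + ρ(σ_V/σ_U)(x − μ_U) for jointly normal variables.
E[V | U=-13.37] = -1.27 + (-0.80)·(2.60/2.70)·(-13.37 − (-7.91)) = -1.27 + (-0.77037)·(-5.46) = 2.9362.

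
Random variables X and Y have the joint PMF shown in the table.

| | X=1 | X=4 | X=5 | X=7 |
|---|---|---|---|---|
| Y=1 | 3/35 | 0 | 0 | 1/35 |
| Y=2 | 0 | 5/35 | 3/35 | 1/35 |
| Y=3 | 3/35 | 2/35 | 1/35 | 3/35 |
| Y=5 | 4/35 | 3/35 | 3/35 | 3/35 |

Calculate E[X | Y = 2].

14/3

P(Y = 2) = 9/35.
Σ X·P over the event = 4·(5/35) + 5·(3/35) + 7·(1/35) = 6/5.
E[X | Y = 2] = (6/5) / (9/35) = 14/3.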